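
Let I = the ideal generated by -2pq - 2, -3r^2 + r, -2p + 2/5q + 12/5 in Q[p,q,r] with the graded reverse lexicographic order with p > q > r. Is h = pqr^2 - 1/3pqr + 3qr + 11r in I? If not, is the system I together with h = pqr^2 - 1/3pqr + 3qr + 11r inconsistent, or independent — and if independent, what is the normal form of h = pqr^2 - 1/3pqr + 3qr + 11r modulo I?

pqr^2 - 1/3pqr + 3qr + 11r is independent of I; its normal form modulo I is 3qr + 11r.

First compute the reduced Gröbner basis of I by Buchberger's algorithm.
f_1 = -2pq - 2, LT = pq.
f_2 = -3r^2 + r, LT = r^2.
f_3 = -2p + 2/5q + 12/5, LT = p.

S(f_1,f_2): leading monomials are coprime, so the S-polynomial reduces to 0 (Buchberger's first criterion).
S(f_1,f_3): lcm = pq. S = 1/5q^2 + 6/5q + 1.
  leading term q^2: no divisor's leading term divides it; move 1/5q^2 to the remainder.
  leading term q: no divisor's leading term divides it; move 6/5q to the remainder.
  leading term 1: no divisor's leading term divides it; move 1 to the remainder.
  remainder 1/5q^2 + 6/5q + 1 ≠ 0; add k_4 = 1/5q^2 + 6/5q + 1 to the basis.

S(f_2,f_3): leading monomials are coprime, so the S-polynomial reduces to 0 (Buchberger's first criterion).
S(f_1,k_4): lcm = pq^2. S = -6pq - 5p + q.
  leading term pq: subtract (3)·f_1 from -6pq - 5p + q → -5p + q + 6
  leading term p: subtract (5/2)·f_3 from -5p + q + 6 → 0
  remainder 0.

S(f_2,k_4): leading monomials are coprime, so the S-polynomial reduces to 0 (Buchberger's first criterion).
S(f_3,k_4): leading monomials are coprime, so the S-polynomial reduces to 0 (Buchberger's first criterion).
Every S-polynomial of the final basis reduces to 0, so we have a Gröbner basis.
Inter-reduce: drop elements whose leading term is divisible by another's, tail-reduce, and make monic.
Reduced Gröbner basis: {q^2 + 6q + 5, r^2 - 1/3r, p - 1/5q - 6/5}.
Label its elements g_1 = q^2 + 6q + 5, g_2 = r^2 - 1/3r, g_3 = p - 1/5q - 6/5.

Reduce h = pqr^2 - 1/3pqr + 3qr + 11r modulo G:
  leading term pqr^2: subtract (pq)·g_2 from pqr^2 - 1/3pqr + 3qr + 11r → 3qr + 11r
  leading term qr: no divisor's leading term divides it; move 3qr to the remainder.
  leading term r: no divisor's leading term divides it; move 11r to the remainder.
  normal form = 3qr + 11r.
The normal form is nonzero, so h ∉ I. Since h minus its normal form lies in I, I + (h) = I + (n) where n = 3qr + 11r; decide whether this ideal is the whole ring.
Run Buchberger on G together with n (pairs among the g_i already reduce to 0 since G is a Gröbner basis):
g_1 = q^2 + 6q + 5, LT = q^2.
g_2 = r^2 - 1/3r, LT = r^2.
g_3 = p - 1/5q - 6/5, LT = p.
n = 3qr + 11r, LT = qr.

S(g_1,g_2): leading monomials are coprime, so the S-polynomial reduces to 0 (Buchberger's first criterion).
S(g_1,g_3): leading monomials are coprime, so the S-polynomial reduces to 0 (Buchberger's first criterion).
S(g_1,n): lcm = q^2r. S = 7/3qr + 5r.
  leading term qr: subtract (7/9)·n from 7/3qr + 5r → -32/9r
  leading term r: no divisor's leading term divides it; move -32/9r to the remainder.
  remainder -32/9r ≠ 0; add m_5 = -32/9r to the basis.

S(g_2,g_3): leading monomials are coprime, so the S-polynomial reduces to 0 (Buchberger's first criterion).
S(g_2,n): lcm = qr^2. S = -1/3qr - 11/3r^2.
  leading term qr: subtract (-1/9)·n from -1/3qr - 11/3r^2 → -11/3r^2 + 11/9r
  leading term r^2: subtract (-11/3)·g_2 from -11/3r^2 + 11/9r → 0
  remainder 0.

S(g_3,n): leading monomials are coprime, so the S-polynomial reduces to 0 (Buchberger's first criterion).
S(g_1,m_5): leading monomials are coprime, so the S-polynomial reduces to 0 (Buchberger's first criterion).
S(g_2,m_5): lcm = r^2. S = -1/3r.
  leading term r: subtract (3/32)·m_5 from -1/3r → 0
  remainder 0.

S(g_3,m_5): leading monomials are coprime, so the S-polynomial reduces to 0 (Buchberger's first criterion).
S(n,m_5): lcm = qr. S = 11/3r.
  leading term r: subtract (-33/32)·m_5 from 11/3r → 0
  remainder 0.

Every S-polynomial of the final basis reduces to 0, so we have a Gröbner basis.
Inter-reduce: drop elements whose leading term is divisible by another's, tail-reduce, and make monic.
Reduced Gröbner basis: {q^2 + 6q + 5, p - 1/5q - 6/5, r}.
The reduced Gröbner basis of I + (h) is {q^2 + 6q + 5, p - 1/5q - 6/5, r} ≠ {1}, a proper ideal, so the enlarged system stays consistent: h is independent of I, with normal form 3qr + 11r.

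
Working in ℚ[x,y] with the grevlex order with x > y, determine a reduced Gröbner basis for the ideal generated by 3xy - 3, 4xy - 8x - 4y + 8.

G = {y² - 3y + 2, x + ½y - 3/2}

This is the nonlinear analogue of row-reducing a linear system.

f_1 = 3xy - 3, LT = xy.
f_2 = 4xy - 8x - 4y + 8, LT = xy.

S(f_1,f_2): lcm = xy. S = 2x + y - 3.
  leading term x: no divisor's leading term divides it; move 2x to the remainder.
  leading term y: no divisor's leading term divides it; move y to the remainder.
  leading term 1: no divisor's leading term divides it; move -3 to the remainder.
  remainder 2x + y - 3 ≠ 0; add g_3 = 2x + y - 3 to the basis.

S(f_1,g_3): lcm = xy. S = -½y² + 3/2y - 1.
  leading term y²: no divisor's leading term divides it; move -½y² to the remainder.
  leading term y: no divisor's leading term divides it; move 3/2y to the remainder.
  leading term 1: no divisor's leading term divides it; move -1 to the remainder.
  remainder -½y² + 3/2y - 1 ≠ 0; add g_4 = -½y² + 3/2y - 1 to the basis.

S(f_2,g_3): lcm = xy. S = -½y² - 2x + ½y + 2.
  leading term y²: subtract (1)·g_4 from -½y² - 2x + ½y + 2 → -2x - y + 3
  leading term x: subtract (-1)·g_3 from -2x - y + 3 → 0
  remainder 0.

S(f_1,g_4): lcm = xy². S = 3xy - 2x - y.
  leading term xy: subtract (1)·f_1 from 3xy - 2x - y → -2x - y + 3
  leading term x: subtract (-1)·g_3 from -2x - y + 3 → 0
  remainder 0.

S(f_2,g_4): lcm = xy². S = xy - y² - 2x + 2y.
  leading term xy: subtract (⅓)·f_1 from xy - y² - 2x + 2y → -y² - 2x + 2y + 1
  leading term y²: subtract (2)·g_4 from -y² - 2x + 2y + 1 → -2x - y + 3
  leading term x: subtract (-1)·g_3 from -2x - y + 3 → 0
  remainder 0.

S(g_3,g_4): leading monomials are coprime, so the S-polynomial reduces to 0 (Buchberger's first criterion).
Every S-polynomial of the final basis reduces to 0, so we have a Gröbner basis.
Inter-reduce: drop elements whose leading term is divisible by another's, tail-reduce, and make monic.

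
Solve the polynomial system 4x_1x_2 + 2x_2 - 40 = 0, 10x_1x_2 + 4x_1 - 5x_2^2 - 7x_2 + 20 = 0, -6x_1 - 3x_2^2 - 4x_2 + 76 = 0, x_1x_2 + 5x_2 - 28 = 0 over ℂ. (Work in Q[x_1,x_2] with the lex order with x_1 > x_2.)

{(2, 4)}

Compute a lex Gröbner basis by Buchberger's algorithm.
f_1 = 4x_1x_2 + 2x_2 - 40, LT = x_1x_2.
f_2 = 10x_1x_2 + 4x_1 - 5x_2^2 - 7x_2 + 20, LT = x_1x_2.
f_3 = -6x_1 - 3x_2^2 - 4x_2 + 76, LT = x_1.
f_4 = x_1x_2 + 5x_2 - 28, LT = x_1x_2.

S(f_1,f_2): lcm = x_1x_2. S = -2/5x_1 + 1/2x_2^2 + 6/5x_2 - 12.
  leading term x_1: subtract (1/15)·f_3 from -2/5x_1 + 1/2x_2^2 + 6/5x_2 - 12 → 7/10x_2^2 + 22/15x_2 - 256/15
  leading term x_2^2: no divisor's leading term divides it; move 7/10x_2^2 to the remainder.
  leading term x_2: no divisor's leading term divides it; move 22/15x_2 to the remainder.
  leading term 1: no divisor's leading term divides it; move -256/15 to the remainder.
  remainder 7/10x_2^2 + 22/15x_2 - 256/15 ≠ 0; add h_5 = 7/10x_2^2 + 22/15x_2 - 256/15 to the basis.

S(f_1,f_3): lcm = x_1x_2. S = -1/2x_2^3 - 2/3x_2^2 + 79/6x_2 - 10.
  leading term x_2^3: subtract (-5/7x_2)·h_5 from -1/2x_2^3 - 2/3x_2^2 + 79/6x_2 - 10 → 8/21x_2^2 + 41/42x_2 - 10
  leading term x_2^2: subtract (80/147)·h_5 from 8/21x_2^2 + 41/42x_2 - 10 → 157/882x_2 - 314/441
  leading term x_2: no divisor's leading term divides it; move 157/882x_2 to the remainder.
  leading term 1: no divisor's leading term divides it; move -314/441 to the remainder.
  remainder 157/882x_2 - 314/441 ≠ 0; add h_6 = 157/882x_2 - 314/441 to the basis.

The other S-polynomials (S(f_1,f_4), S(f_2,f_3), S(f_2,f_4), S(f_3,f_4), S(f_1,h_5), S(f_2,h_5), S(f_3,h_5), S(f_4,h_5), S(f_1,h_6), S(f_2,h_6), S(f_3,h_6), S(f_4,h_6), S(h_5,h_6)) all reduce to 0 modulo the current basis, so we have a Gröbner basis.
Inter-reduce: drop elements whose leading term is divisible by another's, tail-reduce, and make monic.
Reduced Gröbner basis: {x_1 - 2, x_2 - 4}.

A lex Gröbner basis eliminates variables successively. Here x_2 - 4 depends only on x_2, with roots {4}; lifting each root through the earlier basis elements recovers the full solutions.
  x_2 = 4: the earlier basis element becomes x_1 - 2 = 0, giving x_1 = 2 — point (2, 4).
Each listed point satisfies every original equation (direct substitution).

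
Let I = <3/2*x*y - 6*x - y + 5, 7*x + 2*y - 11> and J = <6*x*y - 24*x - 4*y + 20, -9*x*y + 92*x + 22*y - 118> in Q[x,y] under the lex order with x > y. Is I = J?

Two ideals are equal iff their reduced Gröbner bases coincide (the reduced basis is unique for a fixed ordering).
Buchberger on the first generating set:
f_1 = 3/2*x*y - 6*x - y + 5, LT = x*y.
f_2 = 7*x + 2*y - 11, LT = x.

S(f_1,f_2): lcm = x*y. S = -4*x - 2/7*y**2 + 19/21*y + 10/3.
  reduce S modulo (f_1, f_2):
  remainder -2/7*y**2 + 43/21*y - 62/21 ≠ 0; add g_3 = -2/7*y**2 + 43/21*y - 62/21 to the basis.

The other S-polynomials (S(f_1,g_3), S(f_2,g_3)) all reduce to 0 modulo the current basis, so we have a Gröbner basis.
Inter-reduce: drop elements whose leading term is divisible by another's, tail-reduce, and make monic.
Reduced Gröbner basis: {x + 2/7*y - 11/7, y**2 - 43/6*y + 31/3}.

Buchberger on the second generating set:
h_1 = 6*x*y - 24*x - 4*y + 20, LT = x*y.
h_2 = -9*x*y + 92*x + 22*y - 118, LT = x*y.

S(h_1,h_2): lcm = x*y. S = 56/9*x + 16/9*y - 88/9.
  reduce S modulo (h_1, h_2):
  remainder 56/9*x + 16/9*y - 88/9 ≠ 0; add k_3 = 56/9*x + 16/9*y - 88/9 to the basis.

S(h_1,k_3): lcm = x*y. S = -4*x - 2/7*y**2 + 19/21*y + 10/3.
  reduce S modulo (h_1, h_2, k_3):
  remainder -2/7*y**2 + 43/21*y - 62/21 ≠ 0; add k_4 = -2/7*y**2 + 43/21*y - 62/21 to the basis.

The other S-polynomials (S(h_2,k_3), S(h_1,k_4), S(h_2,k_4), S(k_3,k_4)) all reduce to 0 modulo the current basis, so we have a Gröbner basis.
Inter-reduce: drop elements whose leading term is divisible by another's, tail-reduce, and make monic.
Reduced Gröbner basis: {x + 2/7*y - 11/7, y**2 - 43/6*y + 31/3}.

The two bases agree; hence the ideals are identical.
The choice of monomial ordering does not affect the verdict — as long as both bases are computed under the same ordering, their equality decides ideal equality.

Yes, the ideals are equal.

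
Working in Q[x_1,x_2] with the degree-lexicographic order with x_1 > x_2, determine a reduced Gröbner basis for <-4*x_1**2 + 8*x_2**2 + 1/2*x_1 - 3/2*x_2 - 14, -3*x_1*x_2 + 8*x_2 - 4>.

G = {x_2**3 - 3/16*x_2**2 + 2/3*x_1 - 185/36*x_2 + 61/36, x_1**2 - 2*x_2**2 - 1/8*x_1 + 3/8*x_2 + 7/2, x_1*x_2 - 8/3*x_2 + 4/3}

f_1 = -4*x_1**2 + 8*x_2**2 + 1/2*x_1 - 3/2*x_2 - 14, LT = x_1**2.
f_2 = -3*x_1*x_2 + 8*x_2 - 4, LT = x_1*x_2.

S(f_1,f_2): lcm = x_1**2*x_2. S = -2*x_2**3 + 61/24*x_1*x_2 + 3/8*x_2**2 - 4/3*x_1 + 7/2*x_2.
  leading term x_2**3: no divisor's leading term divides it; move -2*x_2**3 to the remainder.
  leading term x_1*x_2: subtract (-61/72)·f_2 from 61/24*x_1*x_2 + 3/8*x_2**2 - 4/3*x_1 + 7/2*x_2 → 3/8*x_2**2 - 4/3*x_1 + 185/18*x_2 - 61/18
  leading term x_2**2: no divisor's leading term divides it; move 3/8*x_2**2 to the remainder.
  leading term x_1: no divisor's leading term divides it; move -4/3*x_1 to the remainder.
  leading term x_2: no divisor's leading term divides it; move 185/18*x_2 to the remainder.
  leading term 1: no divisor's leading term divides it; move -61/18 to the remainder.
  remainder -2*x_2**3 + 3/8*x_2**2 - 4/3*x_1 + 185/18*x_2 - 61/18 ≠ 0; add g_3 = -2*x_2**3 + 3/8*x_2**2 - 4/3*x_1 + 185/18*x_2 - 61/18 to the basis.

The other S-polynomials (S(f_1,g_3), S(f_2,g_3)) all reduce to 0 modulo the current basis, so we have a Gröbner basis.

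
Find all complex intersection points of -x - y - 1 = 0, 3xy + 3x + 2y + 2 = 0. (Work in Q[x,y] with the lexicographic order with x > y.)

Compute a lex Gröbner basis by Buchberger's algorithm.
f_1 = -x - y - 1, LT = x.
f_2 = 3xy + 3x + 2y + 2, LT = xy.

S(f_1,f_2): lcm = xy. S = -x + y^2 + 1/3y - 2/3.
  leading term x: subtract (1)·f_1 from -x + y^2 + 1/3y - 2/3 → y^2 + 4/3y + 1/3
  leading term y^2: no divisor's leading term divides it; move y^2 to the remainder.
  leading term y: no divisor's leading term divides it; move 4/3y to the remainder.
  leading term 1: no divisor's leading term divides it; move 1/3 to the remainder.
  remainder y^2 + 4/3y + 1/3 ≠ 0; add h_3 = y^2 + 4/3y + 1/3 to the basis.

S(f_1,h_3): leading monomials are coprime, so the S-polynomial reduces to 0 (Buchberger's first criterion).
S(f_2,h_3): lcm = xy^2. S = -1/3xy - 1/3x + 2/3y^2 + 2/3y.
  leading term xy: subtract (1/3y)·f_1 from -1/3xy - 1/3x + 2/3y^2 + 2/3y → -1/3x + y^2 + y
  leading term x: subtract (1/3)·f_1 from -1/3x + y^2 + y → y^2 + 4/3y + 1/3
  leading term y^2: subtract (1)·h_3 from y^2 + 4/3y + 1/3 → 0
  remainder 0.

Every S-polynomial of the final basis reduces to 0, so we have a Gröbner basis.
Inter-reduce: drop elements whose leading term is divisible by another's, tail-reduce, and make monic.
Reduced Gröbner basis: {x + y + 1, y^2 + 4/3y + 1/3}.

A lex Gröbner basis eliminates variables successively. Here y^2 + 4/3y + 1/3 depends only on y, with roots {-1, -1/3}; lifting each root through the earlier basis elements recovers the full solutions.
  y = -1: the earlier basis element becomes x = 0, giving x = 0 — point (0, -1).
  y = -1/3: the earlier basis element becomes x + 2/3 = 0, giving x = -2/3 — point (-2/3, -1/3).
Each listed point satisfies every original equation (direct substitution).

{(0, -1), (-2/3, -1/3)}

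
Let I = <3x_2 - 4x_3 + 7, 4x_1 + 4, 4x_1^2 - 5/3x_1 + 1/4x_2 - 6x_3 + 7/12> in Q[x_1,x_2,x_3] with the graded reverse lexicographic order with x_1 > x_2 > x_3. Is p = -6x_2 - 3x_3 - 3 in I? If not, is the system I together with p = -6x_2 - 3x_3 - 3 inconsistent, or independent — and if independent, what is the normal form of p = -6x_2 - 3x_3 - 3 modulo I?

First compute the reduced Gröbner basis of I by Buchberger's algorithm.
f_1 = 3x_2 - 4x_3 + 7, LT = x_2.
f_2 = 4x_1 + 4, LT = x_1.
f_3 = 4x_1^2 - 5/3x_1 + 1/4x_2 - 6x_3 + 7/12, LT = x_1^2.

S(f_1,f_2): leading monomials are coprime, so the S-polynomial reduces to 0 (Buchberger's first criterion).
S(f_1,f_3): leading monomials are coprime, so the S-polynomial reduces to 0 (Buchberger's first criterion).
S(f_2,f_3): lcm = x_1^2. S = 17/12x_1 - 1/16x_2 + 3/2x_3 - 7/48.
  leading term x_1: subtract (17/48)·f_2 from 17/12x_1 - 1/16x_2 + 3/2x_3 - 7/48 → -1/16x_2 + 3/2x_3 - 25/16
  leading term x_2: subtract (-1/48)·f_1 from -1/16x_2 + 3/2x_3 - 25/16 → 17/12x_3 - 17/12
  leading term x_3: no divisor's leading term divides it; move 17/12x_3 to the remainder.
  leading term 1: no divisor's leading term divides it; move -17/12 to the remainder.
  remainder 17/12x_3 - 17/12 ≠ 0; add h_4 = 17/12x_3 - 17/12 to the basis.

S(f_1,h_4): leading monomials are coprime, so the S-polynomial reduces to 0 (Buchberger's first criterion).
S(f_2,h_4): leading monomials are coprime, so the S-polynomial reduces to 0 (Buchberger's first criterion).
S(f_3,h_4): leading monomials are coprime, so the S-polynomial reduces to 0 (Buchberger's first criterion).
Every S-polynomial of the final basis reduces to 0, so we have a Gröbner basis.
Inter-reduce: drop elements whose leading term is divisible by another's, tail-reduce, and make monic.
Reduced Gröbner basis: {x_1 + 1, x_2 + 1, x_3 - 1}.
Label its elements g_1 = x_1 + 1, g_2 = x_2 + 1, g_3 = x_3 - 1.

Reduce p = -6x_2 - 3x_3 - 3 modulo G:
  leading term x_2: subtract (-6)·g_2 from -6x_2 - 3x_3 - 3 → -3x_3 + 3
  leading term x_3: subtract (-3)·g_3 from -3x_3 + 3 → 0
  normal form = 0.
Since the normal form is 0, p ∈ I.

Ideal membership is decidable via reduction modulo a Gröbner basis.

-6x_2 - 3x_3 - 3 lies in I (it reduces to 0).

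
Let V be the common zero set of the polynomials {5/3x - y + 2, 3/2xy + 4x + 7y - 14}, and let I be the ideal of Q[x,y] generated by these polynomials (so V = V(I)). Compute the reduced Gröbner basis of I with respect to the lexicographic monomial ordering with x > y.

G = {x - 3/5y + 6/5, y^2 + 76/9y - 188/9}

This is the nonlinear analogue of row-reducing a linear system.

f_1 = 5/3x - y + 2, LT = x.
f_2 = 3/2xy + 4x + 7y - 14, LT = xy.

S(f_1,f_2): lcm = xy. S = -8/3x - 3/5y^2 - 52/15y + 28/3.
  leading term x: subtract (-8/5)·f_1 from -8/3x - 3/5y^2 - 52/15y + 28/3 → -3/5y^2 - 76/15y + 188/15
  leading term y^2: no divisor's leading term divides it; move -3/5y^2 to the remainder.
  leading term y: no divisor's leading term divides it; move -76/15y to the remainder.
  leading term 1: no divisor's leading term divides it; move 188/15 to the remainder.
  remainder -3/5y^2 - 76/15y + 188/15 ≠ 0; add g_3 = -3/5y^2 - 76/15y + 188/15 to the basis.

The other S-polynomials (S(f_1,g_3), S(f_2,g_3)) all reduce to 0 modulo the current basis, so we have a Gröbner basis.
Inter-reduce: drop elements whose leading term is divisible by another's, tail-reduce, and make monic.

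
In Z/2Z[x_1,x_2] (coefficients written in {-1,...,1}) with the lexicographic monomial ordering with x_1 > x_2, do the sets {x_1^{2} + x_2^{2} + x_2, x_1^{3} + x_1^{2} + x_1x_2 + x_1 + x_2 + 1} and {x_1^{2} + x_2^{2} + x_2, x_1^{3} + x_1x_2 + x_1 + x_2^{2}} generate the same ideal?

No, the ideals differ.

Since reduced Gröbner bases are canonical representatives of ideals under a given ordering, it suffices to compute and compare them.
Buchberger on the first generating set:
f_1 = x_1^{2} + x_2^{2} + x_2, LT = x_1^{2}.
f_2 = x_1^{3} + x_1^{2} + x_1x_2 + x_1 + x_2 + 1, LT = x_1^{3}.

S(f_1,f_2): lcm = x_1^{3}. S = x_1^{2} + x_1x_2^{2} + x_1 + x_2 + 1.
  leading term x_1^{2}: subtract (1)·f_1 from x_1^{2} + x_1x_2^{2} + x_1 + x_2 + 1 → x_1x_2^{2} + x_1 + x_2^{2} + 1
  leading term x_1x_2^{2}: no divisor's leading term divides it; move x_1x_2^{2} to the remainder.
  leading term x_1: no divisor's leading term divides it; move x_1 to the remainder.
  leading term x_2^{2}: no divisor's leading term divides it; move x_2^{2} to the remainder.
  leading term 1: no divisor's leading term divides it; move 1 to the remainder.
  remainder x_1x_2^{2} + x_1 + x_2^{2} + 1 ≠ 0; add g_3 = x_1x_2^{2} + x_1 + x_2^{2} + 1 to the basis.

S(f_1,g_3): lcm = x_1^{2}x_2^{2}. S = x_1^{2} + x_1x_2^{2} + x_1 + x_2^{4} + x_2^{3}.
  leading term x_1^{2}: subtract (1)·f_1 from x_1^{2} + x_1x_2^{2} + x_1 + x_2^{4} + x_2^{3} → x_1x_2^{2} + x_1 + x_2^{4} + x_2^{3} + x_2^{2} + x_2
  leading term x_1x_2^{2}: subtract (1)·g_3 from x_1x_2^{2} + x_1 + x_2^{4} + x_2^{3} + x_2^{2} + x_2 → x_2^{4} + x_2^{3} + x_2 + 1
  leading term x_2^{4}: no divisor's leading term divides it; move x_2^{4} to the remainder.
  leading term x_2^{3}: no divisor's leading term divides it; move x_2^{3} to the remainder.
  leading term x_2: no divisor's leading term divides it; move x_2 to the remainder.
  leading term 1: no divisor's leading term divides it; move 1 to the remainder.
  remainder x_2^{4} + x_2^{3} + x_2 + 1 ≠ 0; add g_4 = x_2^{4} + x_2^{3} + x_2 + 1 to the basis.

The other S-polynomials (S(f_2,g_3), S(f_1,g_4), S(f_2,g_4), S(g_3,g_4)) all reduce to 0 modulo the current basis, so we have a Gröbner basis.
Inter-reduce: drop elements whose leading term is divisible by another's, tail-reduce, and make monic.
Reduced Gröbner basis: {x_1^{2} + x_2^{2} + x_2, x_1x_2^{2} + x_1 + x_2^{2} + 1, x_2^{4} + x_2^{3} + x_2 + 1}.

Buchberger on the second generating set:
h_1 = x_1^{2} + x_2^{2} + x_2, LT = x_1^{2}.
h_2 = x_1^{3} + x_1x_2 + x_1 + x_2^{2}, LT = x_1^{3}.

S(h_1,h_2): lcm = x_1^{3}. S = x_1x_2^{2} + x_1 + x_2^{2}.
  leading term x_1x_2^{2}: no divisor's leading term divides it; move x_1x_2^{2} to the remainder.
  leading term x_1: no divisor's leading term divides it; move x_1 to the remainder.
  leading term x_2^{2}: no divisor's leading term divides it; move x_2^{2} to the remainder.
  remainder x_1x_2^{2} + x_1 + x_2^{2} ≠ 0; add k_3 = x_1x_2^{2} + x_1 + x_2^{2} to the basis.

S(h_1,k_3): lcm = x_1^{2}x_2^{2}. S = x_1^{2} + x_1x_2^{2} + x_2^{4} + x_2^{3}.
  leading term x_1^{2}: subtract (1)·h_1 from x_1^{2} + x_1x_2^{2} + x_2^{4} + x_2^{3} → x_1x_2^{2} + x_2^{4} + x_2^{3} + x_2^{2} + x_2
  leading term x_1x_2^{2}: subtract (1)·k_3 from x_1x_2^{2} + x_2^{4} + x_2^{3} + x_2^{2} + x_2 → x_1 + x_2^{4} + x_2^{3} + x_2
  leading term x_1: no divisor's leading term divides it; move x_1 to the remainder.
  leading term x_2^{4}: no divisor's leading term divides it; move x_2^{4} to the remainder.
  leading term x_2^{3}: no divisor's leading term divides it; move x_2^{3} to the remainder.
  leading term x_2: no divisor's leading term divides it; move x_2 to the remainder.
  remainder x_1 + x_2^{4} + x_2^{3} + x_2 ≠ 0; add k_4 = x_1 + x_2^{4} + x_2^{3} + x_2 to the basis.

S(h_2,k_4): lcm = x_1^{3}. S = x_1^{2}x_2^{4} + x_1^{2}x_2^{3} + x_1^{2}x_2 + x_1x_2 + x_1 + x_2^{2}.
  leading term x_1^{2}x_2^{4}: subtract (x_2^{4})·h_1 from x_1^{2}x_2^{4} + x_1^{2}x_2^{3} + x_1^{2}x_2 + x_1x_2 + x_1 + x_2^{2} → x_1^{2}x_2^{3} + x_1^{2}x_2 + x_1x_2 + x_1 + x_2^{6} + x_2^{5} + x_2^{2}
  leading term x_1^{2}x_2^{3}: subtract (x_2^{3})·h_1 from x_1^{2}x_2^{3} + x_1^{2}x_2 + x_1x_2 + x_1 + x_2^{6} + x_2^{5} + x_2^{2} → x_1^{2}x_2 + x_1x_2 + x_1 + x_2^{6} + x_2^{4} + x_2^{2}
  leading term x_1^{2}x_2: subtract (x_2)·h_1 from x_1^{2}x_2 + x_1x_2 + x_1 + x_2^{6} + x_2^{4} + x_2^{2} → x_1x_2 + x_1 + x_2^{6} + x_2^{4} + x_2^{3}
  leading term x_1x_2: subtract (x_2)·k_4 from x_1x_2 + x_1 + x_2^{6} + x_2^{4} + x_2^{3} → x_1 + x_2^{6} + x_2^{5} + x_2^{3} + x_2^{2}
  leading term x_1: subtract (1)·k_4 from x_1 + x_2^{6} + x_2^{5} + x_2^{3} + x_2^{2} → x_2^{6} + x_2^{5} + x_2^{4} + x_2^{2} + x_2
  leading term x_2^{6}: no divisor's leading term divides it; move x_2^{6} to the remainder.
  leading term x_2^{5}: no divisor's leading term divides it; move x_2^{5} to the remainder.
  leading term x_2^{4}: no divisor's leading term divides it; move x_2^{4} to the remainder.
  leading term x_2^{2}: no divisor's leading term divides it; move x_2^{2} to the remainder.
  leading term x_2: no divisor's leading term divides it; move x_2 to the remainder.
  remainder x_2^{6} + x_2^{5} + x_2^{4} + x_2^{2} + x_2 ≠ 0; add k_5 = x_2^{6} + x_2^{5} + x_2^{4} + x_2^{2} + x_2 to the basis.

The other S-polynomials (S(h_2,k_3), S(h_1,k_4), S(k_3,k_4), S(h_1,k_5), S(h_2,k_5), S(k_3,k_5), S(k_4,k_5)) all reduce to 0 modulo the current basis, so we have a Gröbner basis.
Inter-reduce: drop elements whose leading term is divisible by another's, tail-reduce, and make monic.
Reduced Gröbner basis: {x_1 + x_2^{4} + x_2^{3} + x_2, x_2^{6} + x_2^{5} + x_2^{4} + x_2^{2} + x_2}.

The bases are distinct; the ideals are different.
The choice of monomial ordering does not affect the verdict — as long as both bases are computed under the same ordering, their equality decides ideal equality.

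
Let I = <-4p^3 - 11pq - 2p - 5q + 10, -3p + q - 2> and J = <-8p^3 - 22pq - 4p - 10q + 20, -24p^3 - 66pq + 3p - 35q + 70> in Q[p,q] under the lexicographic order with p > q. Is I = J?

Since reduced Gröbner bases are canonical representatives of ideals under a given ordering, it suffices to compute and compare them.
Buchberger on the first generating set:
f_1 = -4p^3 - 11pq - 2p - 5q + 10, LT = p^3.
f_2 = -3p + q - 2, LT = p.

S(f_1,f_2): lcm = p^3. S = 1/3p^2q - 2/3p^2 + 11/4pq + 1/2p + 5/4q - 5/2.
  reduce S modulo (f_1, f_2):
  remainder 1/27q^3 + 25/36q^2 + 1/36q - 169/54 ≠ 0; add g_3 = 1/27q^3 + 25/36q^2 + 1/36q - 169/54 to the basis.

The other S-polynomials (S(f_1,g_3), S(f_2,g_3)) all reduce to 0 modulo the current basis, so we have a Gröbner basis.
Inter-reduce: drop elements whose leading term is divisible by another's, tail-reduce, and make monic.
Reduced Gröbner basis: {p - 1/3q + 2/3, q^3 + 75/4q^2 + 3/4q - 169/2}.

Buchberger on the second generating set:
h_1 = -8p^3 - 22pq - 4p - 10q + 20, LT = p^3.
h_2 = -24p^3 - 66pq + 3p - 35q + 70, LT = p^3.

S(h_1,h_2): lcm = p^3. S = 5/8p - 5/24q + 5/12.
  reduce S modulo (h_1, h_2):
  remainder 5/8p - 5/24q + 5/12 ≠ 0; add k_3 = 5/8p - 5/24q + 5/12 to the basis.

S(h_1,k_3): lcm = p^3. S = 1/3p^2q - 2/3p^2 + 11/4pq + 1/2p + 5/4q - 5/2.
  reduce S modulo (h_1, h_2, k_3):
  remainder 1/27q^3 + 25/36q^2 + 1/36q - 169/54 ≠ 0; add k_4 = 1/27q^3 + 25/36q^2 + 1/36q - 169/54 to the basis.

The other S-polynomials (S(h_2,k_3), S(h_1,k_4), S(h_2,k_4), S(k_3,k_4)) all reduce to 0 modulo the current basis, so we have a Gröbner basis.
Inter-reduce: drop elements whose leading term is divisible by another's, tail-reduce, and make monic.
Reduced Gröbner basis: {p - 1/3q + 2/3, q^3 + 75/4q^2 + 3/4q - 169/2}.

Same reduced basis, so the two generating sets span the same ideal.
The choice of monomial ordering does not affect the verdict — as long as both bases are computed under the same ordering, their equality decides ideal equality.

Yes, the ideals are equal.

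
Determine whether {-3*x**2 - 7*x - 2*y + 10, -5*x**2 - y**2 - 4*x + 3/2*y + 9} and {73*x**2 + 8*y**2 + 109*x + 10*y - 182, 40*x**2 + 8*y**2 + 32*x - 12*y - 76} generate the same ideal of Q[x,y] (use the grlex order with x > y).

No, the ideals differ.

Two ideals are equal iff their reduced Gröbner bases coincide (the reduced basis is unique for a fixed ordering).
Buchberger on the first generating set:
f_1 = -3*x**2 - 7*x - 2*y + 10, LT = x**2.
f_2 = -5*x**2 - y**2 - 4*x + 3/2*y + 9, LT = x**2.

S(f_1,f_2): lcm = x**2. S = -1/5*y**2 + 23/15*x + 29/30*y - 23/15.
  leading term y**2: no divisor's leading term divides it; move -1/5*y**2 to the remainder.
  leading term x: no divisor's leading term divides it; move 23/15*x to the remainder.
  leading term y: no divisor's leading term divides it; move 29/30*y to the remainder.
  leading term 1: no divisor's leading term divides it; move -23/15 to the remainder.
  remainder -1/5*y**2 + 23/15*x + 29/30*y - 23/15 ≠ 0; add g_3 = -1/5*y**2 + 23/15*x + 29/30*y - 23/15 to the basis.

The other S-polynomials (S(f_1,g_3), S(f_2,g_3)) all reduce to 0 modulo the current basis, so we have a Gröbner basis.
Inter-reduce: drop elements whose leading term is divisible by another's, tail-reduce, and make monic.
Reduced Gröbner basis: {x**2 + 7/3*x + 2/3*y - 10/3, y**2 - 23/3*x - 29/6*y + 23/3}.

Buchberger on the second generating set:
h_1 = 73*x**2 + 8*y**2 + 109*x + 10*y - 182, LT = x**2.
h_2 = 40*x**2 + 8*y**2 + 32*x - 12*y - 76, LT = x**2.

S(h_1,h_2): lcm = x**2. S = -33/365*y**2 + 253/365*x + 319/730*y - 433/730.
  leading term y**2: no divisor's leading term divides it; move -33/365*y**2 to the remainder.
  leading term x: no divisor's leading term divides it; move 253/365*x to the remainder.
  leading term y: no divisor's leading term divides it; move 319/730*y to the remainder.
  leading term 1: no divisor's leading term divides it; move -433/730 to the remainder.
  remainder -33/365*y**2 + 253/365*x + 319/730*y - 433/730 ≠ 0; add k_3 = -33/365*y**2 + 253/365*x + 319/730*y - 433/730 to the basis.

The other S-polynomials (S(h_1,k_3), S(h_2,k_3)) all reduce to 0 modulo the current basis, so we have a Gröbner basis.
Inter-reduce: drop elements whose leading term is divisible by another's, tail-reduce, and make monic.
Reduced Gröbner basis: {x**2 + 7/3*x + 2/3*y - 106/33, y**2 - 23/3*x - 29/6*y + 433/66}.

These differ, so the ideals are not equal.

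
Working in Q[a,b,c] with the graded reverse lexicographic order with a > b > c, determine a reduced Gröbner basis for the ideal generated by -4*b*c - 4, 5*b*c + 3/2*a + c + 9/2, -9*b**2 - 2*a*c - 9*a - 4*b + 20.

f_1 = -4*b*c - 4, LT = b*c.
f_2 = 5*b*c + 3/2*a + c + 9/2, LT = b*c.
f_3 = -9*b**2 - 2*a*c - 9*a - 4*b + 20, LT = b**2.

S(f_1,f_2): lcm = b*c. S = -3/10*a - 1/5*c + 1/10.
  reduce S modulo (f_1, f_2, f_3):
  remainder -3/10*a - 1/5*c + 1/10 ≠ 0; add g_4 = -3/10*a - 1/5*c + 1/10 to the basis.

S(f_1,f_3): lcm = b**2*c. S = -2/9*a*c**2 - a*c - 4/9*b*c + b + 20/9*c.
  reduce S modulo (f_1, f_2, f_3, g_4):
  remainder 4/27*c**3 + 16/27*c**2 + b + 17/9*c + 4/9 ≠ 0; add g_5 = 4/27*c**3 + 16/27*c**2 + b + 17/9*c + 4/9 to the basis.

The other S-polynomials (S(f_2,f_3), S(f_1,g_4), S(f_2,g_4), S(f_3,g_4), S(f_1,g_5), S(f_2,g_5), S(f_3,g_5), S(g_4,g_5)) all reduce to 0 modulo the current basis, so we have a Gröbner basis.
Inter-reduce: drop elements whose leading term is divisible by another's, tail-reduce, and make monic.

G = {c**3 + 4*c**2 + 27/4*b + 51/4*c + 3, b**2 - 4/27*c**2 + 4/9*b - 16/27*c - 17/9, b*c + 1, a + 2/3*c - 1/3}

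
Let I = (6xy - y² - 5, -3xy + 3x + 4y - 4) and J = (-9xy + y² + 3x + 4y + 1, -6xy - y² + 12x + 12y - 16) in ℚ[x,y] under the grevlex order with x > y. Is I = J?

No, the ideals differ.

Equality of ideals is decidable: compute both reduced Gröbner bases (unique for the ordering) and check whether they agree.
Buchberger on the first generating set:
f_1 = 6xy - y² - 5, LT = xy.
f_2 = -3xy + 3x + 4y - 4, LT = xy.

S(f_1,f_2): lcm = xy. S = -⅙y² + x + 4/3y - 13/6.
  reduce S modulo (f_1, f_2):
  remainder -⅙y² + x + 4/3y - 13/6 ≠ 0; add g_3 = -⅙y² + x + 4/3y - 13/6 to the basis.

S(f_1,g_3): lcm = xy². S = -⅙y³ + 6x² + 8xy - 13x - ⅚y.
  reduce S modulo (f_1, f_2, g_3):
  remainder 6x² - 14x + 8 ≠ 0; add g_4 = 6x² - 14x + 8 to the basis.

The other S-polynomials (S(f_2,g_3), S(f_1,g_4), S(f_2,g_4), S(g_3,g_4)) all reduce to 0 modulo the current basis, so we have a Gröbner basis.
Inter-reduce: drop elements whose leading term is divisible by another's, tail-reduce, and make monic.
Reduced Gröbner basis: {x² - 7/3x + 4/3, xy - x - 4/3y + 4/3, y² - 6x - 8y + 13}.

Buchberger on the second generating set:
h_1 = -9xy + y² + 3x + 4y + 1, LT = xy.
h_2 = -6xy - y² + 12x + 12y - 16, LT = xy.

S(h_1,h_2): lcm = xy. S = -5/18y² + 5/3x + 14/9y - 25/9.
  reduce S modulo (h_1, h_2):
  remainder -5/18y² + 5/3x + 14/9y - 25/9 ≠ 0; add k_3 = -5/18y² + 5/3x + 14/9y - 25/9 to the basis.

S(h_1,k_3): lcm = xy². S = -1/9y³ + 6x² + 79/15xy - 4/9y² - 10x - 1/9y.
  reduce S modulo (h_1, h_2, k_3):
  remainder 6x² - 59/5x - 1/15y + 91/15 ≠ 0; add k_4 = 6x² - 59/5x - 1/15y + 91/15 to the basis.

The other S-polynomials (S(h_2,k_3), S(h_1,k_4), S(h_2,k_4), S(k_3,k_4)) all reduce to 0 modulo the current basis, so we have a Gröbner basis.
Inter-reduce: drop elements whose leading term is divisible by another's, tail-reduce, and make monic.
Reduced Gröbner basis: {x² - 59/30x - 1/90y + 91/90, xy - x - 16/15y + 1, y² - 6x - 28/5y + 10}.

Since the reduced bases disagree, the two ideals are not the same.
The choice of monomial ordering does not affect the verdict — as long as both bases are computed under the same ordering, their equality decides ideal equality.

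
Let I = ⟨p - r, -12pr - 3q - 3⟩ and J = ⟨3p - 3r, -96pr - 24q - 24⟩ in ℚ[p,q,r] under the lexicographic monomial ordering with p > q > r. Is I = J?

Yes, the ideals are equal.

For a fixed monomial order, each ideal has a unique reduced Gröbner basis; comparing bases decides equality.
Buchberger on the first generating set:
f_1 = p - r, LT = p.
f_2 = -12pr - 3q - 3, LT = pr.

S(f_1,f_2): lcm = pr. S = -¼q - r² - ¼.
  leading term q: no divisor's leading term divides it; move -¼q to the remainder.
  leading term r²: no divisor's leading term divides it; move -r² to the remainder.
  leading term 1: no divisor's leading term divides it; move -¼ to the remainder.
  remainder -¼q - r² - ¼ ≠ 0; add g_3 = -¼q - r² - ¼ to the basis.

The other S-polynomials (S(f_1,g_3), S(f_2,g_3)) all reduce to 0 modulo the current basis, so we have a Gröbner basis.
Inter-reduce: drop elements whose leading term is divisible by another's, tail-reduce, and make monic.
Reduced Gröbner basis: {p - r, q + 4r² + 1}.

Buchberger on the second generating set:
h_1 = 3p - 3r, LT = p.
h_2 = -96pr - 24q - 24, LT = pr.

S(h_1,h_2): lcm = pr. S = -¼q - r² - ¼.
  leading term q: no divisor's leading term divides it; move -¼q to the remainder.
  leading term r²: no divisor's leading term divides it; move -r² to the remainder.
  leading term 1: no divisor's leading term divides it; move -¼ to the remainder.
  remainder -¼q - r² - ¼ ≠ 0; add k_3 = -¼q - r² - ¼ to the basis.

The other S-polynomials (S(h_1,k_3), S(h_2,k_3)) all reduce to 0 modulo the current basis, so we have a Gröbner basis.
Inter-reduce: drop elements whose leading term is divisible by another's, tail-reduce, and make monic.
Reduced Gröbner basis: {p - r, q + 4r² + 1}.

The two bases agree; hence the ideals are identical.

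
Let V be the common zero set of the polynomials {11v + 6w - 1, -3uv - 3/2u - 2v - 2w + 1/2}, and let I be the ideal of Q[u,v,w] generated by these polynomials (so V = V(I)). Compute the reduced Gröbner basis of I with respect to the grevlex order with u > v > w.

G = {uw - 13/12u - 5/9w + 7/36, v + 6/11w - 1/11}

This is the nonlinear analogue of row-reducing a linear system.

f_1 = 11v + 6w - 1, LT = v.
f_2 = -3uv - 3/2u - 2v - 2w + 1/2, LT = uv.

S(f_1,f_2): lcm = uv. S = 6/11uw - 13/22u - 2/3v - 2/3w + 1/6.
  leading term uw: no divisor's leading term divides it; move 6/11uw to the remainder.
  leading term u: no divisor's leading term divides it; move -13/22u to the remainder.
  leading term v: subtract (-2/33)·f_1 from -2/3v - 2/3w + 1/6 → -10/33w + 7/66
  leading term w: no divisor's leading term divides it; move -10/33w to the remainder.
  leading term 1: no divisor's leading term divides it; move 7/66 to the remainder.
  remainder 6/11uw - 13/22u - 10/33w + 7/66 ≠ 0; add g_3 = 6/11uw - 13/22u - 10/33w + 7/66 to the basis.

S(f_1,g_3): leading monomials are coprime, so the S-polynomial reduces to 0 (Buchberger's first criterion).
S(f_2,g_3): lcm = uvw. S = 13/12uv + 1/2uw + 11/9vw + 2/3w^2 - 7/36v - 1/6w.
  leading term uv: subtract (13/132u)·f_1 from 13/12uv + 1/2uw + 11/9vw + 2/3w^2 - 7/36v - 1/6w → -1/11uw + 11/9vw + 2/3w^2 + 13/132u - 7/36v - 1/6w
  leading term uw: subtract (-1/6)·g_3 from -1/11uw + 11/9vw + 2/3w^2 + 13/132u - 7/36v - 1/6w → 11/9vw + 2/3w^2 - 7/36v - 43/198w + 7/396
  leading term vw: subtract (1/9w)·f_1 from 11/9vw + 2/3w^2 - 7/36v - 43/198w + 7/396 → -7/36v - 7/66w + 7/396
  leading term v: subtract (-7/396)·f_1 from -7/36v - 7/66w + 7/396 → 0
  remainder 0.

Every S-polynomial of the final basis reduces to 0, so we have a Gröbner basis.
Inter-reduce: drop elements whose leading term is divisible by another's, tail-reduce, and make monic.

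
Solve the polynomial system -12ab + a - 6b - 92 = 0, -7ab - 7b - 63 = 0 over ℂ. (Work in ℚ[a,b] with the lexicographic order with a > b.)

{(2, -3), (-19, 1/2)}

Compute a lex Gröbner basis by Buchberger's algorithm.
f_1 = -12ab + a - 6b - 92, LT = ab.
f_2 = -7ab - 7b - 63, LT = ab.

S(f_1,f_2): lcm = ab. S = -1/12a - ½b - 4/3.
  leading term a: no divisor's leading term divides it; move -1/12a to the remainder.
  leading term b: no divisor's leading term divides it; move -½b to the remainder.
  leading term 1: no divisor's leading term divides it; move -4/3 to the remainder.
  remainder -1/12a - ½b - 4/3 ≠ 0; add h_3 = -1/12a - ½b - 4/3 to the basis.

S(f_1,h_3): lcm = ab. S = -1/12a - 6b² - 31/2b + 23/3.
  leading term a: subtract (1)·h_3 from -1/12a - 6b² - 31/2b + 23/3 → -6b² - 15b + 9
  leading term b²: no divisor's leading term divides it; move -6b² to the remainder.
  leading term b: no divisor's leading term divides it; move -15b to the remainder.
  leading term 1: no divisor's leading term divides it; move 9 to the remainder.
  remainder -6b² - 15b + 9 ≠ 0; add h_4 = -6b² - 15b + 9 to the basis.

The other S-polynomials (S(f_2,h_3), S(f_1,h_4), S(f_2,h_4), S(h_3,h_4)) all reduce to 0 modulo the current basis, so we have a Gröbner basis.
Inter-reduce: drop elements whose leading term is divisible by another's, tail-reduce, and make monic.
Reduced Gröbner basis: {a + 6b + 16, b² + 5/2b - 3/2}.

A lex Gröbner basis eliminates variables successively. Here b² + 5/2b - 3/2 depends only on b, with roots {-3, 1/2}; lifting each root through the earlier basis elements recovers the full solutions.
  b = -3: the earlier basis element becomes a - 2 = 0, giving a = 2 — point (2, -3).
  b = 1/2: the earlier basis element becomes a + 19 = 0, giving a = -19 — point (-19, 1/2).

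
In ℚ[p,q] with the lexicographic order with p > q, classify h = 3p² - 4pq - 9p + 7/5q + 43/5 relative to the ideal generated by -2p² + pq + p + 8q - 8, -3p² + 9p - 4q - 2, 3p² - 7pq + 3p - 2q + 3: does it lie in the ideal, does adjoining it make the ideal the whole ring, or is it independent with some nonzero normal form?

3p² - 4pq - 9p + 7/5q + 43/5 lies in I (it reduces to 0).

First compute the reduced Gröbner basis of I by Buchberger's algorithm.
f_1 = -2p² + pq + p + 8q - 8, LT = p².
f_2 = -3p² + 9p - 4q - 2, LT = p².
f_3 = 3p² - 7pq + 3p - 2q + 3, LT = p².

S(f_1,f_2): lcm = p². S = -½pq + 5/2p - 16/3q + 10/3.
  reduce S modulo (f_1, f_2, f_3):
  remainder -½pq + 5/2p - 16/3q + 10/3 ≠ 0; add k_4 = -½pq + 5/2p - 16/3q + 10/3 to the basis.

S(f_1,f_3): lcm = p². S = 11/6pq - 3/2p - 10/3q + 3.
  reduce S modulo (f_1, f_2, f_3, k_4):
  remainder 23/3p - 206/9q + 137/9 ≠ 0; add k_5 = 23/3p - 206/9q + 137/9 to the basis.

S(f_1,k_4): lcm = p²q. S = 5p² - ½pq² - 67/6pq + 20/3p - 4q² + 4q.
  reduce S modulo (f_1, f_2, f_3, k_4, k_5):
  remainder 4/3q² + 94/207q - 370/207 ≠ 0; add k_6 = 4/3q² + 94/207q - 370/207 to the basis.

S(f_3,k_4): lcm = p²q. S = 5p² - 7/3pq² - 29/3pq + 20/3p - ⅔q² + q.
  reduce S modulo (f_1, f_2, f_3, k_4, k_5, k_6):
  remainder -34580/621q + 34580/621 ≠ 0; add k_7 = -34580/621q + 34580/621 to the basis.

The other S-polynomials (S(f_2,f_3), S(f_2,k_4), S(f_1,k_5), S(f_2,k_5), S(f_3,k_5), S(k_4,k_5), S(f_1,k_6), S(f_2,k_6), S(f_3,k_6), S(k_4,k_6), S(k_5,k_6), S(f_1,k_7), S(f_2,k_7), S(f_3,k_7), S(k_4,k_7), S(k_5,k_7), S(k_6,k_7)) all reduce to 0 modulo the current basis, so we have a Gröbner basis.
Inter-reduce: drop elements whose leading term is divisible by another's, tail-reduce, and make monic.
Reduced Gröbner basis: {p - 1, q - 1}.
Label its elements g_1 = p - 1, g_2 = q - 1.

Reduce h = 3p² - 4pq - 9p + 7/5q + 43/5 modulo G:
  leading term p²: subtract (3p)·g_1 from 3p² - 4pq - 9p + 7/5q + 43/5 → -4pq - 6p + 7/5q + 43/5
  leading term pq: subtract (-4q)·g_1 from -4pq - 6p + 7/5q + 43/5 → -6p - 13/5q + 43/5
  leading term p: subtract (-6)·g_1 from -6p - 13/5q + 43/5 → -13/5q + 13/5
  leading term q: subtract (-13/5)·g_2 from -13/5q + 13/5 → 0
  normal form = 0.
Since the normal form is 0, h ∈ I.

The remainder on division by a Gröbner basis is unique — it is the normal form.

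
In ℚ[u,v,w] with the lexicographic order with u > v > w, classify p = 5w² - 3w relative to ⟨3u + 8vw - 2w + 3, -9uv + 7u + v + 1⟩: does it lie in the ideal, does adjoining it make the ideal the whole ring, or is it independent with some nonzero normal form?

5w² - 3w is independent of I; its normal form modulo I is 5w² - 3w.

First compute the reduced Gröbner basis of I by Buchberger's algorithm.
f_1 = 3u + 8vw - 2w + 3, LT = u.
f_2 = -9uv + 7u + v + 1, LT = uv.

S(f_1,f_2): lcm = uv. S = 7/9u + 8/3v²w - ⅔vw + 10/9v + 1/9.
  leading term u: subtract (7/27)·f_1 from 7/9u + 8/3v²w - ⅔vw + 10/9v + 1/9 → 8/3v²w - 74/27vw + 10/9v + 14/27w - ⅔
  leading term v²w: no divisor's leading term divides it; move 8/3v²w to the remainder.
  leading term vw: no divisor's leading term divides it; move -74/27vw to the remainder.
  leading term v: no divisor's leading term divides it; move 10/9v to the remainder.
  leading term w: no divisor's leading term divides it; move 14/27w to the remainder.
  leading term 1: no divisor's leading term divides it; move -⅔ to the remainder.
  remainder 8/3v²w - 74/27vw + 10/9v + 14/27w - ⅔ ≠ 0; add h_3 = 8/3v²w - 74/27vw + 10/9v + 14/27w - ⅔ to the basis.

The other S-polynomials (S(f_1,h_3), S(f_2,h_3)) all reduce to 0 modulo the current basis, so we have a Gröbner basis.
Inter-reduce: drop elements whose leading term is divisible by another's, tail-reduce, and make monic.
Reduced Gröbner basis: {u + 8/3vw - ⅔w + 1, v²w - 37/36vw + 5/12v + 7/36w - ¼}.
Label its elements g_1 = u + 8/3vw - ⅔w + 1, g_2 = v²w - 37/36vw + 5/12v + 7/36w - ¼.

Reduce p = 5w² - 3w modulo G:
  leading term w²: no divisor's leading term divides it; move 5w² to the remainder.
  leading term w: no divisor's leading term divides it; move -3w to the remainder.
  normal form = 5w² - 3w.
The normal form is nonzero, so p ∉ I. Since p minus its normal form lies in I, I + (p) = I + (r) where r = 5w² - 3w; decide whether this ideal is the whole ring.
Run Buchberger on G together with r (pairs among the g_i already reduce to 0 since G is a Gröbner basis):
g_1 = u + 8/3vw - ⅔w + 1, LT = u.
g_2 = v²w - 37/36vw + 5/12v + 7/36w - ¼, LT = v²w.
r = 5w² - 3w, LT = w².

S(g_2,r): lcm = v²w². S = ⅗v²w - 37/36vw² + 5/12vw + 7/36w² - ¼w.
  leading term v²w: subtract (⅗)·g_2 from ⅗v²w - 37/36vw² + 5/12vw + 7/36w² - ¼w → -37/36vw² + 31/30vw - ¼v + 7/36w² - 11/30w + 3/20
  leading term vw²: subtract (-37/180v)·r from -37/36vw² + 31/30vw - ¼v + 7/36w² - 11/30w + 3/20 → 5/12vw - ¼v + 7/36w² - 11/30w + 3/20
  leading term vw: no divisor's leading term divides it; move 5/12vw to the remainder.
  leading term v: no divisor's leading term divides it; move -¼v to the remainder.
  leading term w²: subtract (7/180)·r from 7/36w² - 11/30w + 3/20 → -¼w + 3/20
  leading term w: no divisor's leading term divides it; move -¼w to the remainder.
  leading term 1: no divisor's leading term divides it; move 3/20 to the remainder.
  remainder 5/12vw - ¼v - ¼w + 3/20 ≠ 0; add m_4 = 5/12vw - ¼v - ¼w + 3/20 to the basis.

S(g_2,m_4): lcm = v²w. S = ⅗v² - 77/180vw + 17/300v + 7/36w - ¼.
  leading term v²: no divisor's leading term divides it; move ⅗v² to the remainder.
  leading term vw: subtract (-77/75)·m_4 from -77/180vw + 17/300v + 7/36w - ¼ → -⅕v - 14/225w - 12/125
  leading term v: no divisor's leading term divides it; move -⅕v to the remainder.
  leading term w: no divisor's leading term divides it; move -14/225w to the remainder.
  leading term 1: no divisor's leading term divides it; move -12/125 to the remainder.
  remainder ⅗v² - ⅕v - 14/225w - 12/125 ≠ 0; add m_5 = ⅗v² - ⅕v - 14/225w - 12/125 to the basis.

The other S-polynomials (S(g_1,g_2), S(g_1,r), S(g_1,m_4), S(r,m_4), S(g_1,m_5), S(g_2,m_5), S(r,m_5), S(m_4,m_5)) all reduce to 0 modulo the current basis, so we have a Gröbner basis.
Inter-reduce: drop elements whose leading term is divisible by another's, tail-reduce, and make monic.
Reduced Gröbner basis: {u + 8/5v + 14/15w + 1/25, v² - ⅓v - 14/135w - 4/25, vw - ⅗v - ⅗w + 9/25, w² - ⅗w}.
The reduced Gröbner basis of I + (p) is {u + 8/5v + 14/15w + 1/25, v² - ⅓v - 14/135w - 4/25, vw - ⅗v - ⅗w + 9/25, w² - ⅗w} ≠ {1}, a proper ideal, so the enlarged system stays consistent: p is independent of I, with normal form 5w² - 3w.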